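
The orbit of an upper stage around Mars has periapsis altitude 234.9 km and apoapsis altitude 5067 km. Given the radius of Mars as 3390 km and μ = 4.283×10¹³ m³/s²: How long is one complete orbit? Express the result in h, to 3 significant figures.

r_p = 3390 + 234.9 = 3624.9 km = 3.6249×10⁶ m.
r_a = 3390 + 5067 = 8457.0 km = 8.4570×10⁶ m.
Semi-major axis a = (r_p + r_a)/2 = (3624.9 + 8457.0)/2 = 6040.9 km = 6.041×10⁶ m.
By Kepler's third law T = 2π√(a³/μ) = 2π × 2.269×10³ = 1.425×10⁴ s.
= 3.960 h.

T ≈ 3.96 h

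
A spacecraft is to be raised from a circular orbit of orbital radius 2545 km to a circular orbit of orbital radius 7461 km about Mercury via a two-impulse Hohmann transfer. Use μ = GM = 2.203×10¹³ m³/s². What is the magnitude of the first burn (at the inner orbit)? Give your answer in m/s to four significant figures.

Δv ≈ 650.8 m/s

r₁ = 2545 km = 2.545×10⁶ m.
r₂ = 7461 km = 7.461×10⁶ m.
Transfer ellipse a_t = (r₁ + r₂)/2 = 5.003×10⁶ m.
At r₁: circular v_c1 = √(μ/r₁) = 2942 m/s; transfer-periherm v_p = √[μ(2/r₁ − 1/a_t)] = 3593 m/s.
Δv₁ = v_p − v_c1 = 650.8 m/s.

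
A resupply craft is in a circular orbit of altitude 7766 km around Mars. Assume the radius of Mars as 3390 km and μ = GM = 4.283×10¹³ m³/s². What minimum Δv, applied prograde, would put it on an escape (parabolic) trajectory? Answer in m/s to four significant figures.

Δv ≈ 811.6 m/s

r = 3390 + 7766 = 11156 km = 1.1156×10⁷ m.
Circular speed v_c = √(μ/r) = 1959 m/s.
Escape speed v_esc = √(2μ/r) = √2 × v_c = 2771 m/s.
Δv = v_esc − v_c = 811.6 m/s.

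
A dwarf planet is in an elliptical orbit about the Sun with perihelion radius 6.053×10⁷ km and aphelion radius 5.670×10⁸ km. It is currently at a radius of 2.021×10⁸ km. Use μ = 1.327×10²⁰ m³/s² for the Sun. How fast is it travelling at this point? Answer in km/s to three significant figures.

Semi-major axis a = (r_p + r_a)/2 = 3.1376×10⁸ km = 3.138×10¹¹ m.
Vis-viva: v² = μ(2/r − 1/a) = 1.327×10²⁰ × (9.896×10⁻¹² − 3.187×10⁻¹²) = 8.903×10⁸ m²/s².
v = 29840 m/s = 29.84 km/s.

v ≈ 29.8 km/s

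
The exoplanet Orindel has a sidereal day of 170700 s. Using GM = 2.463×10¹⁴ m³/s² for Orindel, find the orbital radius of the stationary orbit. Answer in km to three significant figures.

A synchronous orbit has period T, so by Kepler's third law a = (μT²/4π²)^(1/3).
μT²/4π² = 2.463×10¹⁴ × (1.707×10⁵)² / 39.48 = 1.818×10²³ m³.
a = 5.665×10⁷ m = 56649 km.

r_sync ≈ 56600 km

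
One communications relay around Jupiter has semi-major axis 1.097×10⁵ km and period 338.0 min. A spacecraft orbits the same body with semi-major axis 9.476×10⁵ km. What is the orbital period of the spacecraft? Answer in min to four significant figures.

T₂ ≈ 8581 min

Kepler's third law: T² ∝ a³, so T₂ = T₁ (a₂/a₁)^(3/2).
a₂/a₁ = 8.638, (a₂/a₁)^(3/2) = 25.39.
T₂ = 338.0 × 25.39 = 8581 min.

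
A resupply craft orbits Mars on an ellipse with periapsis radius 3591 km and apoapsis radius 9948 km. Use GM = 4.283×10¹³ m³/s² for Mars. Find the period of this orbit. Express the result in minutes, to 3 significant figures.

T ≈ 282 minutes

Semi-major axis a = (r_p + r_a)/2 = (3591.0 + 9948.0)/2 = 6769.5 km = 6.770×10⁶ m.
By Kepler's third law T = 2π√(a³/μ) = 2π × 2.691×10³ = 1.691×10⁴ s.
= 281.8 minutes.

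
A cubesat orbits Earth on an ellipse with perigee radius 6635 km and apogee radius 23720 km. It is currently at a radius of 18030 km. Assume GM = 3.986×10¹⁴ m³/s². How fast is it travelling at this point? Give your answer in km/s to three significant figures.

Semi-major axis a = (r_p + r_a)/2 = 15178 km = 1.518×10⁷ m.
Vis-viva: v² = μ(2/r − 1/a) = 3.986×10¹⁴ × (1.109×10⁻⁷ − 6.589×10⁻⁸) = 1.795×10⁷ m²/s².
v = 4237 m/s = 4.237 km/s.

v ≈ 4.24 km/s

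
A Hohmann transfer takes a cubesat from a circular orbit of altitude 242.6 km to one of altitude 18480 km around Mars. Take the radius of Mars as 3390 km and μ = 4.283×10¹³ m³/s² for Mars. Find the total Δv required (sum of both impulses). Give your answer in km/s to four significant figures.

Δv_total ≈ 1.716 km/s

r₁ = 3390 + 242.6 = 3632.6 km = 3.6326×10⁶ m.
r₂ = 3390 + 18480 = 21870 km = 2.1870×10⁷ m.
Transfer ellipse a_t = (r₁ + r₂)/2 = 1.275×10⁷ m.
At r₁: circular v_c1 = √(μ/r₁) = 3434 m/s; transfer-periapsis v_p = √[μ(2/r₁ − 1/a_t)] = 4497 m/s.
Δv₁ = v_p − v_c1 = 1063 m/s.
At r₂: circular v_c2 = √(μ/r₂) = 1399 m/s; transfer-apoapsis v_a = √[μ(2/r₂ − 1/a_t)] = 746.9 m/s.
Δv₂ = v_c2 − v_a = 652.5 m/s.
Total Δv = Δv₁ + Δv₂ = 1716 m/s = 1.716 km/s.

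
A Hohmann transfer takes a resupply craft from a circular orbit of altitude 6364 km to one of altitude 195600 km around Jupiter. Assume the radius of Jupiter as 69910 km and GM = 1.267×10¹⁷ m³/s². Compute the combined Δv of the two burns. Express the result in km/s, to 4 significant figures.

Δv_total ≈ 17.30 km/s

r₁ = 69910 + 6364 = 76274 km = 7.6274×10⁷ m.
r₂ = 69910 + 195600 = 265510 km = 2.6551×10⁸ m.
Transfer ellipse a_t = (r₁ + r₂)/2 = 1.709×10⁸ m.
At r₁: circular v_c1 = √(μ/r₁) = 40760 m/s; transfer-perijove v_p = √[μ(2/r₁ − 1/a_t)] = 50800 m/s.
Δv₁ = v_p − v_c1 = 10050 m/s.
At r₂: circular v_c2 = √(μ/r₂) = 21840 m/s; transfer-apojove v_a = √[μ(2/r₂ − 1/a_t)] = 14590 m/s.
Δv₂ = v_c2 − v_a = 7251 m/s.
Total Δv = Δv₁ + Δv₂ = 17300 m/s = 17.30 km/s.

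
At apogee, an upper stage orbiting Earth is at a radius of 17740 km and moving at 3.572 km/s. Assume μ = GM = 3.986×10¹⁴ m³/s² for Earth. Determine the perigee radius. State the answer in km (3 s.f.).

perigee radius ≈ 7030 km

r_a = 1.774×10⁷ m.
Specific energy ε = v²/2 − μ/r = -1.609×10⁷ J/kg, so a = −μ/(2ε) = 1.239×10⁷ m.
The apsides satisfy r_p + r_a = 2a, so the perigee radius is 2a − r_a = 7.034×10⁶ m = 7034.1 km.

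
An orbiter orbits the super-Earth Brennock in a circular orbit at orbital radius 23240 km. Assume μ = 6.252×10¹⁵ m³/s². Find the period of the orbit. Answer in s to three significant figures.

r = 23240 km = 2.324×10⁷ m.
Kepler's third law: T = 2π√(r³/μ) = 2π√((2.324×10⁷)³ / 6.252×10¹⁵).
r³/μ = 2.008×10⁶ s², so T = 2π × 1.417×10³ = 8.903×10³ s.

T ≈ 8900 s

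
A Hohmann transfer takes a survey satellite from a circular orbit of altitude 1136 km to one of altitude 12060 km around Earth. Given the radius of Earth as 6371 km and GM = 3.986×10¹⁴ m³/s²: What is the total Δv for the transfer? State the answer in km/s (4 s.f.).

Δv_total ≈ 2.512 km/s

r₁ = 6371 + 1136 = 7507.0 km = 7.5070×10⁶ m.
r₂ = 6371 + 12060 = 18431 km = 1.8431×10⁷ m.
Transfer ellipse a_t = (r₁ + r₂)/2 = 1.297×10⁷ m.
At r₁: circular v_c1 = √(μ/r₁) = 7287 m/s; transfer-perigee v_p = √[μ(2/r₁ − 1/a_t)] = 8687 m/s.
Δv₁ = v_p − v_c1 = 1400 m/s.
At r₂: circular v_c2 = √(μ/r₂) = 4650 m/s; transfer-apogee v_a = √[μ(2/r₂ − 1/a_t)] = 3538 m/s.
Δv₂ = v_c2 − v_a = 1112 m/s.
Total Δv = Δv₁ + Δv₂ = 2512 m/s = 2.512 km/s.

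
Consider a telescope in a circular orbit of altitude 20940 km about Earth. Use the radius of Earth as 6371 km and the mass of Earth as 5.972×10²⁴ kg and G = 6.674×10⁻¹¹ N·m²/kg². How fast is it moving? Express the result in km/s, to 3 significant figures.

μ = GM = 6.674×10⁻¹¹ × 5.972×10²⁴ = 3.986×10¹⁴ m³/s².
r = 6371 + 20940 = 27311 km = 2.7311×10⁷ m.
For a circular orbit v = √(μ/r) = √(3.986×10¹⁴ / 2.731×10⁷) = √(1.459×10⁷) = 3820 m/s.
That is 3.820 km/s.

v ≈ 3.82 km/s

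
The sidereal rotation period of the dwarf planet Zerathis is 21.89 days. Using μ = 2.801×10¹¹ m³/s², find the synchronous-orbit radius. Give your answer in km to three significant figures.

r_sync ≈ 29400 km

T = 21.89 days = 1.891×10⁶ s.
A synchronous orbit has period T, so by Kepler's third law a = (μT²/4π²)^(1/3).
μT²/4π² = 2.801×10¹¹ × (1.891×10⁶)² / 39.48 = 2.538×10²² m³.
a = 2.939×10⁷ m = 29387 km.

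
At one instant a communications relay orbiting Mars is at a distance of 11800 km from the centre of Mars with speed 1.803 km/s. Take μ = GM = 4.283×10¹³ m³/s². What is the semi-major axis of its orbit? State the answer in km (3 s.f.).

a ≈ 10700 km

r = 1.180×10⁷ m.
Vis-viva rearranged: 1/a = 2/r − v²/μ = 1.695×10⁻⁷ − 7.590×10⁻⁸ = 9.359×10⁻⁸ m⁻¹.
a = 1.068×10⁷ m = 10685 km.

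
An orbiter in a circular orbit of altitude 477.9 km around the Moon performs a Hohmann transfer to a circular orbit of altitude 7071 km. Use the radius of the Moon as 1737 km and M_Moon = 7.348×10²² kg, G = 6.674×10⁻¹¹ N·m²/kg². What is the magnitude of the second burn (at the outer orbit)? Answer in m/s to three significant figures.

μ = GM = 6.674×10⁻¹¹ × 7.348×10²² = 4.904×10¹² m³/s².
r₁ = 1737 + 477.9 = 2214.9 km = 2.2149×10⁶ m.
r₂ = 1737 + 7071 = 8808.0 km = 8.8080×10⁶ m.
Transfer ellipse a_t = (r₁ + r₂)/2 = 5.511×10⁶ m.
At r₁: circular v_c1 = √(μ/r₁) = 1488 m/s; transfer-perilune v_p = √[μ(2/r₁ − 1/a_t)] = 1881 m/s.
At r₂: circular v_c2 = √(μ/r₂) = 746.2 m/s; transfer-apolune v_a = √[μ(2/r₂ − 1/a_t)] = 473.0 m/s.
Δv₂ = v_c2 − v_a = 273.1 m/s.

Δv ≈ 273 m/s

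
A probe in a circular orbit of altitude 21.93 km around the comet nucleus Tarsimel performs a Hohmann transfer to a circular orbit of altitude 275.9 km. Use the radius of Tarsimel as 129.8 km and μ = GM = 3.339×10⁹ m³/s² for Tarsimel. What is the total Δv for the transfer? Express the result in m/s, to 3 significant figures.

Δv_total ≈ 54.4 m/s

r₁ = 129.8 + 21.93 = 151.73 km = 1.5173×10⁵ m.
r₂ = 129.8 + 275.9 = 405.70 km = 4.0570×10⁵ m.
Transfer ellipse a_t = (r₁ + r₂)/2 = 2.787×10⁵ m.
At r₁: circular v_c1 = √(μ/r₁) = 148.3 m/s; transfer-periapsis v_p = √[μ(2/r₁ − 1/a_t)] = 179.0 m/s.
Δv₁ = v_p − v_c1 = 30.63 m/s.
At r₂: circular v_c2 = √(μ/r₂) = 90.72 m/s; transfer-apoapsis v_a = √[μ(2/r₂ − 1/a_t)] = 66.94 m/s.
Δv₂ = v_c2 − v_a = 23.78 m/s.
Total Δv = Δv₁ + Δv₂ = 54.42 m/s.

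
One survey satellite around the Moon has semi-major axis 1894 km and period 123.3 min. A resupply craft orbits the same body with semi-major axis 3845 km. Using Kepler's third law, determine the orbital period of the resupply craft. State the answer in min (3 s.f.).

T₂ ≈ 357 min

Kepler's third law: T² ∝ a³, so T₂ = T₁ (a₂/a₁)^(3/2).
a₂/a₁ = 2.030, (a₂/a₁)^(3/2) = 2.893.
T₂ = 123.3 × 2.893 = 356.6 min.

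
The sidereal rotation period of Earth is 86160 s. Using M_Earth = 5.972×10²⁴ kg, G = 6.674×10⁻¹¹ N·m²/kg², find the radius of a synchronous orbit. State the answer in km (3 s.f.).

μ = GM = 6.674×10⁻¹¹ × 5.972×10²⁴ = 3.986×10¹⁴ m³/s².
A synchronous orbit has period T, so by Kepler's third law a = (μT²/4π²)^(1/3).
μT²/4π² = 3.986×10¹⁴ × (8.616×10⁴)² / 39.48 = 7.495×10²² m³.
a = 4.216×10⁷ m = 42162 km.

r_sync ≈ 42200 km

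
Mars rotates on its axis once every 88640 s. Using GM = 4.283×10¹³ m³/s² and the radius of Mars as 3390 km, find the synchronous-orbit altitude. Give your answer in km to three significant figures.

A synchronous orbit has period T, so by Kepler's third law a = (μT²/4π²)^(1/3).
μT²/4π² = 4.283×10¹³ × (8.864×10⁴)² / 39.48 = 8.524×10²¹ m³.
a = 2.043×10⁷ m = 20428 km.
Altitude h = a − R = 20428 − 3390 = 17038 km.

h_sync ≈ 17000 km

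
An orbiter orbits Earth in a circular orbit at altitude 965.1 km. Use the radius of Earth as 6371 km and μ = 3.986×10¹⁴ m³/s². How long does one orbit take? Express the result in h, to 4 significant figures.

T ≈ 1.737 h

r = 6371 + 965.1 = 7336.1 km = 7.3361×10⁶ m.
Kepler's third law: T = 2π√(r³/μ) = 2π√((7.336×10⁶)³ / 3.986×10¹⁴).
r³/μ = 9.905×10⁵ s², so T = 2π × 9.952×10² = 6.253×10³ s.
Converting: 6.253×10³ s ÷ 3600 = 1.737 h.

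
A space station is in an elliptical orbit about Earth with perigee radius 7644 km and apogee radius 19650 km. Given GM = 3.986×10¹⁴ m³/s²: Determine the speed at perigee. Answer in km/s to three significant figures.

v ≈ 8.67 km/s

Semi-major axis a = (r_p + r_a)/2 = 13647 km = 1.365×10⁷ m.
Vis-viva: v² = μ(2/r − 1/a) = 3.986×10¹⁴ × (2.616×10⁻⁷ − 7.328×10⁻⁸) = 7.508×10⁷ m²/s².
v = 8665 m/s = 8.665 km/s.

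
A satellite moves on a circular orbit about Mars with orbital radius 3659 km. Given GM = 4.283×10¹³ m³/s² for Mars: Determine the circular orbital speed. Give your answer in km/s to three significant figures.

r = 3659 km = 3.659×10⁶ m.
For a circular orbit v = √(μ/r) = √(4.283×10¹³ / 3.659×10⁶) = √(1.171×10⁷) = 3421 m/s.
That is 3.421 km/s.

v ≈ 3.42 km/s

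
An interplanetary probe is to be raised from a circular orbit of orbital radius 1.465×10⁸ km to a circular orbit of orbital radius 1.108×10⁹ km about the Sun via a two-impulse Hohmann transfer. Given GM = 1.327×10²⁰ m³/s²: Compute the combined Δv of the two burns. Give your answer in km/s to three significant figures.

Δv_total ≈ 15.6 km/s

r₁ = 1.465×10⁸ km = 1.465×10¹¹ m.
r₂ = 1.108×10⁹ km = 1.108×10¹² m.
Transfer ellipse a_t = (r₁ + r₂)/2 = 6.272×10¹¹ m.
At r₁: circular v_c1 = √(μ/r₁) = 30100 m/s; transfer-perihelion v_p = √[μ(2/r₁ − 1/a_t)] = 40000 m/s.
Δv₁ = v_p − v_c1 = 9904 m/s.
At r₂: circular v_c2 = √(μ/r₂) = 10940 m/s; transfer-aphelion v_a = √[μ(2/r₂ − 1/a_t)] = 5289 m/s.
Δv₂ = v_c2 − v_a = 5655 m/s.
Total Δv = Δv₁ + Δv₂ = 15560 m/s = 15.56 km/s.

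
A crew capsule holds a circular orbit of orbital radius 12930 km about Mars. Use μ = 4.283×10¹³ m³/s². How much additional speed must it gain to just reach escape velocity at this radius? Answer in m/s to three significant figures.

r = 12930 km = 1.293×10⁷ m.
Circular speed v_c = √(μ/r) = 1820 m/s.
Escape speed v_esc = √(2μ/r) = √2 × v_c = 2574 m/s.
Δv = v_esc − v_c = 753.9 m/s.

Δv ≈ 754 m/s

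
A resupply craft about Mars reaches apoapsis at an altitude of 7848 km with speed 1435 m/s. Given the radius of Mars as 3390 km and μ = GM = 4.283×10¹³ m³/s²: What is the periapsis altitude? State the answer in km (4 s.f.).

r_a = 3390 + 7848 = 11238 km = 1.124×10⁷ m.
Specific energy ε = v²/2 − μ/r = -2.782×10⁶ J/kg, so a = −μ/(2ε) = 7.699×10⁶ m.
The apsides satisfy r_p + r_a = 2a, so the periapsis radius is 2a − r_a = 4.160×10⁶ m = 4159.8 km.
Periapsis altitude = 4159.8 − 3390 = 769.81 km.

periapsis altitude ≈ 769.8 km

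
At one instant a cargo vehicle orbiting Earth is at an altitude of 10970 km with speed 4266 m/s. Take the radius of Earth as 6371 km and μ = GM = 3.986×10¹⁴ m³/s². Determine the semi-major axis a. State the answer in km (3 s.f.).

a ≈ 14400 km

r = 6371 + 10970 = 17341 km = 1.734×10⁷ m.
Specific orbital energy ε = v²/2 − μ/r = (4266)²/2 − 3.986×10¹⁴/1.734×10⁷ = -1.389×10⁷ J/kg.
Since ε = −μ/(2a), a = −μ/(2ε) = 1.435×10⁷ m = 14352 km.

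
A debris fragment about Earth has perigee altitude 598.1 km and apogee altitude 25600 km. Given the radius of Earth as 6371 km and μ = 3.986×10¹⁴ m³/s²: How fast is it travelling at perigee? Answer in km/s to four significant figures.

v ≈ 9.691 km/s

r_p = 6371 + 598.1 = 6969.1 km = 6.9691×10⁶ m.
r_a = 6371 + 25600 = 31971 km = 3.1971×10⁷ m.
Semi-major axis a = (r_p + r_a)/2 = 19470 km = 1.947×10⁷ m.
Vis-viva: v² = μ(2/r − 1/a) = 3.986×10¹⁴ × (2.870×10⁻⁷ − 5.136×10⁻⁸) = 9.392×10⁷ m²/s².
v = 9691 m/s = 9.691 km/s.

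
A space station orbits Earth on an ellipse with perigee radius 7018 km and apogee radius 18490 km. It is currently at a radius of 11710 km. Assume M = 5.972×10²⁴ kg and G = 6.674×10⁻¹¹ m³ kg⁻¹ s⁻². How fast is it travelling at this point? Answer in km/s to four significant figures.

v ≈ 6.068 km/s

μ = GM = 6.674×10⁻¹¹ × 5.972×10²⁴ = 3.986×10¹⁴ m³/s².
Semi-major axis a = (r_p + r_a)/2 = 12754 km = 1.275×10⁷ m.
Vis-viva: v² = μ(2/r − 1/a) = 3.986×10¹⁴ × (1.708×10⁻⁷ − 7.841×10⁻⁸) = 3.682×10⁷ m²/s².
v = 6068 m/s = 6.068 km/s.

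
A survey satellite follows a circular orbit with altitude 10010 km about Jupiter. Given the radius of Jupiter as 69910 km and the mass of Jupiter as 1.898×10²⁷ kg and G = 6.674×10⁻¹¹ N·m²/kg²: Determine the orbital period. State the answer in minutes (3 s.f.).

μ = GM = 6.674×10⁻¹¹ × 1.898×10²⁷ = 1.267×10¹⁷ m³/s².
r = 69910 + 10010 = 79920 km = 7.9920×10⁷ m.
Kepler's third law: T = 2π√(r³/μ) = 2π√((7.992×10⁷)³ / 1.267×10¹⁷).
r³/μ = 4.030×10⁶ s², so T = 2π × 2.007×10³ = 1.261×10⁴ s.
Converting: 1.261×10⁴ s ÷ 60.00 = 210.2 minutes.

T ≈ 210 minutes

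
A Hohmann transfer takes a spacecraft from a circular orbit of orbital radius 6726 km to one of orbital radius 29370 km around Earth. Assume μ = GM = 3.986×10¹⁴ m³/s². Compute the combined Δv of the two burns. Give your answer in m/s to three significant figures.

Δv_total ≈ 3560 m/s

r₁ = 6726 km = 6.726×10⁶ m.
r₂ = 29370 km = 2.937×10⁷ m.
Transfer ellipse a_t = (r₁ + r₂)/2 = 1.805×10⁷ m.
At r₁: circular v_c1 = √(μ/r₁) = 7698 m/s; transfer-perigee v_p = √[μ(2/r₁ − 1/a_t)] = 9820 m/s.
Δv₁ = v_p − v_c1 = 2122 m/s.
At r₂: circular v_c2 = √(μ/r₂) = 3684 m/s; transfer-apogee v_a = √[μ(2/r₂ − 1/a_t)] = 2249 m/s.
Δv₂ = v_c2 − v_a = 1435 m/s.
Total Δv = Δv₁ + Δv₂ = 3557 m/s.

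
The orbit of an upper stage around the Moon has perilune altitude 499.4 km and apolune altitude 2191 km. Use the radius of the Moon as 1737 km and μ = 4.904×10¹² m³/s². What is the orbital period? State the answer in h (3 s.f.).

T ≈ 4.26 h

r_p = 1737 + 499.4 = 2236.4 km = 2.2364×10⁶ m.
r_a = 1737 + 2191 = 3928.0 km = 3.9280×10⁶ m.
Semi-major axis a = (r_p + r_a)/2 = (2236.4 + 3928.0)/2 = 3082.2 km = 3.082×10⁶ m.
By Kepler's third law T = 2π√(a³/μ) = 2π × 2.444×10³ = 1.535×10⁴ s.
= 4.265 h.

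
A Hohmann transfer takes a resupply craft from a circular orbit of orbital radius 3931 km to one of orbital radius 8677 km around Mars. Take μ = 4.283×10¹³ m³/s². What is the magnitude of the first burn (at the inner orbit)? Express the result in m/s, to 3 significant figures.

r₁ = 3931 km = 3.931×10⁶ m.
r₂ = 8677 km = 8.677×10⁶ m.
Transfer ellipse a_t = (r₁ + r₂)/2 = 6.304×10⁶ m.
At r₁: circular v_c1 = √(μ/r₁) = 3301 m/s; transfer-periapsis v_p = √[μ(2/r₁ − 1/a_t)] = 3873 m/s.
Δv₁ = v_p − v_c1 = 571.7 m/s.

Δv ≈ 572 m/s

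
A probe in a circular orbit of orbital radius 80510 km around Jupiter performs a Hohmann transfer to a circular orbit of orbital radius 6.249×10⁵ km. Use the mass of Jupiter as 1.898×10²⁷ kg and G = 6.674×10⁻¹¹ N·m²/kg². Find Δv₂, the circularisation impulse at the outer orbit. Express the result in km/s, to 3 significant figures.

Δv ≈ 7.44 km/s

μ = GM = 6.674×10⁻¹¹ × 1.898×10²⁷ = 1.267×10¹⁷ m³/s².
r₁ = 80510 km = 8.051×10⁷ m.
r₂ = 6.249×10⁵ km = 6.249×10⁸ m.
Transfer ellipse a_t = (r₁ + r₂)/2 = 3.527×10⁸ m.
At r₁: circular v_c1 = √(μ/r₁) = 39670 m/s; transfer-perijove v_p = √[μ(2/r₁ − 1/a_t)] = 52800 m/s.
At r₂: circular v_c2 = √(μ/r₂) = 14240 m/s; transfer-apojove v_a = √[μ(2/r₂ − 1/a_t)] = 6802 m/s.
Δv₂ = v_c2 − v_a = 7435 m/s.
= 7.435 km/s.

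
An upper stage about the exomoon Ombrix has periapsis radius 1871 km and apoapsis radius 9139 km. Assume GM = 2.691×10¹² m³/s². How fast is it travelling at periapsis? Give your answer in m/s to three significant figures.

Semi-major axis a = (r_p + r_a)/2 = 5505.0 km = 5.505×10⁶ m.
Vis-viva: v² = μ(2/r − 1/a) = 2.691×10¹² × (1.069×10⁻⁶ − 1.817×10⁻⁷) = 2.388×10⁶ m²/s².
v = 1545 m/s.

v ≈ 1550 m/s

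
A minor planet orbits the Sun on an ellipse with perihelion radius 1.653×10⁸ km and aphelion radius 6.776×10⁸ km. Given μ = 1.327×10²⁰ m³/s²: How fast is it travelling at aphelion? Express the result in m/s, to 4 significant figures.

v ≈ 8764 m/s

Semi-major axis a = (r_p + r_a)/2 = 4.2145×10⁸ km = 4.214×10¹¹ m.
Vis-viva: v² = μ(2/r − 1/a) = 1.327×10²⁰ × (2.952×10⁻¹² − 2.373×10⁻¹²) = 7.681×10⁷ m²/s².
v = 8764 m/s.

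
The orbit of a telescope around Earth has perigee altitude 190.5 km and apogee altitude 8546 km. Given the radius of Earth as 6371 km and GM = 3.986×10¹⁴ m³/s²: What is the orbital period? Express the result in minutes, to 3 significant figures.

r_p = 6371 + 190.5 = 6561.5 km = 6.5615×10⁶ m.
r_a = 6371 + 8546 = 14917 km = 1.4917×10⁷ m.
Semi-major axis a = (r_p + r_a)/2 = (6561.5 + 14917)/2 = 10739 km = 1.074×10⁷ m.
By Kepler's third law T = 2π√(a³/μ) = 2π × 1.763×10³ = 1.108×10⁴ s.
= 184.6 minutes.

T ≈ 185 minutes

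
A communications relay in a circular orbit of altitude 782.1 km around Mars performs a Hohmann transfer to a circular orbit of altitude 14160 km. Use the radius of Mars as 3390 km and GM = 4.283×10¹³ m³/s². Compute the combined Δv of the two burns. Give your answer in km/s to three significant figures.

r₁ = 3390 + 782.1 = 4172.1 km = 4.1721×10⁶ m.
r₂ = 3390 + 14160 = 17550 km = 1.7550×10⁷ m.
Transfer ellipse a_t = (r₁ + r₂)/2 = 1.086×10⁷ m.
At r₁: circular v_c1 = √(μ/r₁) = 3204 m/s; transfer-periapsis v_p = √[μ(2/r₁ − 1/a_t)] = 4073 m/s.
Δv₁ = v_p − v_c1 = 868.8 m/s.
At r₂: circular v_c2 = √(μ/r₂) = 1562 m/s; transfer-apoapsis v_a = √[μ(2/r₂ − 1/a_t)] = 968.2 m/s.
Δv₂ = v_c2 − v_a = 594.0 m/s.
Total Δv = Δv₁ + Δv₂ = 1463 m/s = 1.463 km/s.

Δv_total ≈ 1.46 km/s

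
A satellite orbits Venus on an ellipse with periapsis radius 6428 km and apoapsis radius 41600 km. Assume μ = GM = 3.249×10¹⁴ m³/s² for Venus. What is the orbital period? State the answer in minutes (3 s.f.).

Semi-major axis a = (r_p + r_a)/2 = (6428.0 + 41600)/2 = 24014 km = 2.401×10⁷ m.
By Kepler's third law T = 2π√(a³/μ) = 2π × 6.529×10³ = 4.102×10⁴ s.
= 683.7 minutes.

T ≈ 684 minutes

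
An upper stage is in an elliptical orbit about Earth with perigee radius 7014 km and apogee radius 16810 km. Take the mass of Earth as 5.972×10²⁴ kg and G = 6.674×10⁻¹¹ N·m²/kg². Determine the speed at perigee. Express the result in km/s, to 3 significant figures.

v ≈ 8.95 km/s

μ = GM = 6.674×10⁻¹¹ × 5.972×10²⁴ = 3.986×10¹⁴ m³/s².
Semi-major axis a = (r_p + r_a)/2 = 11912 km = 1.191×10⁷ m.
Vis-viva: v² = μ(2/r − 1/a) = 3.986×10¹⁴ × (2.851×10⁻⁷ − 8.395×10⁻⁸) = 8.019×10⁷ m²/s².
v = 8955 m/s = 8.955 km/s.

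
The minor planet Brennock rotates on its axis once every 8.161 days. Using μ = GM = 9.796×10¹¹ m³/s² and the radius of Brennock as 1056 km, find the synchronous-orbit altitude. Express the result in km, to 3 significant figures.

T = 8.161 days = 7.051×10⁵ s.
A synchronous orbit has period T, so by Kepler's third law a = (μT²/4π²)^(1/3).
μT²/4π² = 9.796×10¹¹ × (7.051×10⁵)² / 39.48 = 1.234×10²² m³.
a = 2.311×10⁷ m = 23107 km.
Altitude h = a − R = 23107 − 1056 = 22051 km.

h_sync ≈ 22100 km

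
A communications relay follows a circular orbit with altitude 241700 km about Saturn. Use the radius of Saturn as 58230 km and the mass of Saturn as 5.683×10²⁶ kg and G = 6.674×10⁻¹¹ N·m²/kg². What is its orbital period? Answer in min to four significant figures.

μ = GM = 6.674×10⁻¹¹ × 5.683×10²⁶ = 3.793×10¹⁶ m³/s².
r = 58230 + 241700 = 299930 km = 2.9993×10⁸ m.
Kepler's third law: T = 2π√(r³/μ) = 2π√((2.999×10⁸)³ / 3.793×10¹⁶).
r³/μ = 7.114×10⁸ s², so T = 2π × 2.667×10⁴ = 1.676×10⁵ s.
Converting: 1.676×10⁵ s ÷ 60.00 = 2793 min.

T ≈ 2793 min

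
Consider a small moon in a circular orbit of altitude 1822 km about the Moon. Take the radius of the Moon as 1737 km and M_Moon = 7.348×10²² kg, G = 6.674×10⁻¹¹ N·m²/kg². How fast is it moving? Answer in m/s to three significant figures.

μ = GM = 6.674×10⁻¹¹ × 7.348×10²² = 4.904×10¹² m³/s².
r = 1737 + 1822 = 3559.0 km = 3.5590×10⁶ m.
For a circular orbit v = √(μ/r) = √(4.904×10¹² / 3.559×10⁶) = √(1.378×10⁶) = 1174 m/s.

v ≈ 1170 m/s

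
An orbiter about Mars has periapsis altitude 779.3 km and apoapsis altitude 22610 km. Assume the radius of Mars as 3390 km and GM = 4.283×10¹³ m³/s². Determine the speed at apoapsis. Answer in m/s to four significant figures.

v ≈ 674.8 m/s

r_p = 3390 + 779.3 = 4169.3 km = 4.1693×10⁶ m.
r_a = 3390 + 22610 = 26000 km = 2.6000×10⁷ m.
Semi-major axis a = (r_p + r_a)/2 = 15085 km = 1.508×10⁷ m.
Vis-viva: v² = μ(2/r − 1/a) = 4.283×10¹³ × (7.692×10⁻⁸ − 6.629×10⁻⁸) = 4.553×10⁵ m²/s².
v = 674.8 m/s.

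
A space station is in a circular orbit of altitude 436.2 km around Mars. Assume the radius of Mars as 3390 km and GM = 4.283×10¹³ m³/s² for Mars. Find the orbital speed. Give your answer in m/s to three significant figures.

r = 3390 + 436.2 = 3826.2 km = 3.8262×10⁶ m.
For a circular orbit v = √(μ/r) = √(4.283×10¹³ / 3.826×10⁶) = √(1.119×10⁷) = 3346 m/s.

v ≈ 3350 m/s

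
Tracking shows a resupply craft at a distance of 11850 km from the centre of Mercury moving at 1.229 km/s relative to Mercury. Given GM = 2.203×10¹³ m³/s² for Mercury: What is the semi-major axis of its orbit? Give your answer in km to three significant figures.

r = 1.185×10⁷ m.
Specific orbital energy ε = v²/2 − μ/r = (1229)²/2 − 2.203×10¹³/1.185×10⁷ = -1.104×10⁶ J/kg.
Since ε = −μ/(2a), a = −μ/(2ε) = 9.979×10⁶ m = 9978.7 km.

a ≈ 9980 km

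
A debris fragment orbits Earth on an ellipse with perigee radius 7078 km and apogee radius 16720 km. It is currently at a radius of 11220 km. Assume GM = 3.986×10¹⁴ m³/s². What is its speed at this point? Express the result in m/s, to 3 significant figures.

Semi-major axis a = (r_p + r_a)/2 = 11899 km = 1.190×10⁷ m.
Vis-viva: v² = μ(2/r − 1/a) = 3.986×10¹⁴ × (1.783×10⁻⁷ − 8.404×10⁻⁸) = 3.755×10⁷ m²/s².
v = 6128 m/s.

v ≈ 6130 m/s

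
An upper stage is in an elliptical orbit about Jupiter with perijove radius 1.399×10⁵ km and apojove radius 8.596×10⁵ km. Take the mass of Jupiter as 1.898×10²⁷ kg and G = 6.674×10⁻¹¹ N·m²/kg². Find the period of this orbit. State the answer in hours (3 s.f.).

T ≈ 54.8 hours

μ = GM = 6.674×10⁻¹¹ × 1.898×10²⁷ = 1.267×10¹⁷ m³/s².
Semi-major axis a = (r_p + r_a)/2 = (1.3990×10⁵ + 8.5960×10⁵)/2 = 4.9975×10⁵ km = 4.998×10⁸ m.
By Kepler's third law T = 2π√(a³/μ) = 2π × 3.139×10⁴ = 1.972×10⁵ s.
= 54.79 hours.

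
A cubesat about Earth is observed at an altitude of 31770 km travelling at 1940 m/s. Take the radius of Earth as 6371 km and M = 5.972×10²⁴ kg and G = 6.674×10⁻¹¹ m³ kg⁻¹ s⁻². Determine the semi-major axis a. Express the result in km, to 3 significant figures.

a ≈ 23300 km

μ = GM = 6.674×10⁻¹¹ × 5.972×10²⁴ = 3.986×10¹⁴ m³/s².
r = 6371 + 31770 = 38141 km = 3.814×10⁷ m.
Vis-viva rearranged: 1/a = 2/r − v²/μ = 5.244×10⁻⁸ − 9.443×10⁻⁹ = 4.299×10⁻⁸ m⁻¹.
a = 2.326×10⁷ m = 23259 km.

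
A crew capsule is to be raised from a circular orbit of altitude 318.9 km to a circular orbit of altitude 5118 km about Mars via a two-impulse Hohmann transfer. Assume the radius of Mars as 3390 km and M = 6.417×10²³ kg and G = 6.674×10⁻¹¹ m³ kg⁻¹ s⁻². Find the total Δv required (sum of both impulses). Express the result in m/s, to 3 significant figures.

Δv_total ≈ 1110 m/s

μ = GM = 6.674×10⁻¹¹ × 6.417×10²³ = 4.283×10¹³ m³/s².
r₁ = 3390 + 318.9 = 3708.9 km = 3.7089×10⁶ m.
r₂ = 3390 + 5118 = 8508.0 km = 8.5080×10⁶ m.
Transfer ellipse a_t = (r₁ + r₂)/2 = 6.108×10⁶ m.
At r₁: circular v_c1 = √(μ/r₁) = 3398 m/s; transfer-periapsis v_p = √[μ(2/r₁ − 1/a_t)] = 4010 m/s.
Δv₁ = v_p − v_c1 = 612.3 m/s.
At r₂: circular v_c2 = √(μ/r₂) = 2244 m/s; transfer-apoapsis v_a = √[μ(2/r₂ − 1/a_t)] = 1748 m/s.
Δv₂ = v_c2 − v_a = 495.4 m/s.
Total Δv = Δv₁ + Δv₂ = 1108 m/s.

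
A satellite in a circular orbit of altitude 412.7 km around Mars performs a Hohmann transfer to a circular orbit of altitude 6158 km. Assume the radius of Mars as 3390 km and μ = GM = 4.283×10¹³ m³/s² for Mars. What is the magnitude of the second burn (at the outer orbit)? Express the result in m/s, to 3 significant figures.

Δv ≈ 519 m/s

r₁ = 3390 + 412.7 = 3802.7 km = 3.8027×10⁶ m.
r₂ = 3390 + 6158 = 9548.0 km = 9.5480×10⁶ m.
Transfer ellipse a_t = (r₁ + r₂)/2 = 6.675×10⁶ m.
At r₁: circular v_c1 = √(μ/r₁) = 3356 m/s; transfer-periapsis v_p = √[μ(2/r₁ − 1/a_t)] = 4014 m/s.
At r₂: circular v_c2 = √(μ/r₂) = 2118 m/s; transfer-apoapsis v_a = √[μ(2/r₂ − 1/a_t)] = 1599 m/s.
Δv₂ = v_c2 − v_a = 519.4 m/s.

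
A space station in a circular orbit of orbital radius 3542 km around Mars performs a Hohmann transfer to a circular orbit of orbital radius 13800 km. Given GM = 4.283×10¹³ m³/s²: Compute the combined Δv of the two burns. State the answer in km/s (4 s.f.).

r₁ = 3542 km = 3.542×10⁶ m.
r₂ = 13800 km = 1.380×10⁷ m.
Transfer ellipse a_t = (r₁ + r₂)/2 = 8.671×10⁶ m.
At r₁: circular v_c1 = √(μ/r₁) = 3477 m/s; transfer-periapsis v_p = √[μ(2/r₁ − 1/a_t)] = 4387 m/s.
Δv₁ = v_p − v_c1 = 909.5 m/s.
At r₂: circular v_c2 = √(μ/r₂) = 1762 m/s; transfer-apoapsis v_a = √[μ(2/r₂ − 1/a_t)] = 1126 m/s.
Δv₂ = v_c2 − v_a = 635.7 m/s.
Total Δv = Δv₁ + Δv₂ = 1545 m/s = 1.545 km/s.

Δv_total ≈ 1.545 km/s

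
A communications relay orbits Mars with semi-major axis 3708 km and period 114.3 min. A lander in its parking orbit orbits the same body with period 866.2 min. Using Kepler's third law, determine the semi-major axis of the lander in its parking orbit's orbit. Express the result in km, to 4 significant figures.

a₂ ≈ 14310 km

Kepler's third law: a³ ∝ T², so a₂ = a₁ (T₂/T₁)^(2/3).
T₂/T₁ = 7.578, (T₂/T₁)^(2/3) = 3.858.
a₂ = 3708 × 3.858 = 14310 km.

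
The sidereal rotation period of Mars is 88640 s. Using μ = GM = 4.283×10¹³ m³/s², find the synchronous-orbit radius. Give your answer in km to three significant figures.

r_sync ≈ 20400 km

A synchronous orbit has period T, so by Kepler's third law a = (μT²/4π²)^(1/3).
μT²/4π² = 4.283×10¹³ × (8.864×10⁴)² / 39.48 = 8.524×10²¹ m³.
a = 2.043×10⁷ m = 20428 km.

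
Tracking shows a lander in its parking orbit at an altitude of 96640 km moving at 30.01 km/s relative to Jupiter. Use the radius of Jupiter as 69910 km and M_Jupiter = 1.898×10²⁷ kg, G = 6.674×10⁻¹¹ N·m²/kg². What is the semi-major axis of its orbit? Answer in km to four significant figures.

a ≈ 2.041×10⁵ km

μ = GM = 6.674×10⁻¹¹ × 1.898×10²⁷ = 1.267×10¹⁷ m³/s².
r = 69910 + 96640 = 1.6655×10⁵ km = 1.666×10⁸ m.
Vis-viva rearranged: 1/a = 2/r − v²/μ = 1.201×10⁻⁸ − 7.110×10⁻⁹ = 4.899×10⁻⁹ m⁻¹.
a = 2.041×10⁸ m = 2.0413×10⁵ km.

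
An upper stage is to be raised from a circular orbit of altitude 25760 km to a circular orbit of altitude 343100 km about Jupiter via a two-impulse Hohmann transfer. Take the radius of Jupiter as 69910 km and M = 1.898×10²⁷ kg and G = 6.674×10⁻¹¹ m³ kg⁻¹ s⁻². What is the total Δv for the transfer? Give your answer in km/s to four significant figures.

Δv_total ≈ 16.75 km/s

μ = GM = 6.674×10⁻¹¹ × 1.898×10²⁷ = 1.267×10¹⁷ m³/s².
r₁ = 69910 + 25760 = 95670 km = 9.5670×10⁷ m.
r₂ = 69910 + 343100 = 413010 km = 4.1301×10⁸ m.
Transfer ellipse a_t = (r₁ + r₂)/2 = 2.543×10⁸ m.
At r₁: circular v_c1 = √(μ/r₁) = 36390 m/s; transfer-perijove v_p = √[μ(2/r₁ − 1/a_t)] = 46370 m/s.
Δv₁ = v_p − v_c1 = 9981 m/s.
At r₂: circular v_c2 = √(μ/r₂) = 17510 m/s; transfer-apojove v_a = √[μ(2/r₂ − 1/a_t)] = 10740 m/s.
Δv₂ = v_c2 − v_a = 6772 m/s.
Total Δv = Δv₁ + Δv₂ = 16750 m/s = 16.75 km/s.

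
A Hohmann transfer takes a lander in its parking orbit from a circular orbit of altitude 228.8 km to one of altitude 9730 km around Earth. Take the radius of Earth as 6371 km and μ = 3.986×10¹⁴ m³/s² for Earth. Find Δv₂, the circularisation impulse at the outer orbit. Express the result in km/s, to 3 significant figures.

r₁ = 6371 + 228.8 = 6599.8 km = 6.5998×10⁶ m.
r₂ = 6371 + 9730 = 16101 km = 1.6101×10⁷ m.
Transfer ellipse a_t = (r₁ + r₂)/2 = 1.135×10⁷ m.
At r₁: circular v_c1 = √(μ/r₁) = 7771 m/s; transfer-perigee v_p = √[μ(2/r₁ − 1/a_t)] = 9256 m/s.
At r₂: circular v_c2 = √(μ/r₂) = 4976 m/s; transfer-apogee v_a = √[μ(2/r₂ − 1/a_t)] = 3794 m/s.
Δv₂ = v_c2 − v_a = 1182 m/s.
= 1.182 km/s.

Δv ≈ 1.18 km/s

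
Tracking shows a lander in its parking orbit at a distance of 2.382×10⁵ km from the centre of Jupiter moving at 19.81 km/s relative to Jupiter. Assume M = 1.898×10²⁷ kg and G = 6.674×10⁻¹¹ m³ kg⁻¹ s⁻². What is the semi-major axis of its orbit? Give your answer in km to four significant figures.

μ = GM = 6.674×10⁻¹¹ × 1.898×10²⁷ = 1.267×10¹⁷ m³/s².
r = 2.382×10⁸ m.
Specific orbital energy ε = v²/2 − μ/r = (19810)²/2 − 1.267×10¹⁷/2.382×10⁸ = -3.356×10⁸ J/kg.
Since ε = −μ/(2a), a = −μ/(2ε) = 1.887×10⁸ m = 1.8874×10⁵ km.

a ≈ 1.887×10⁵ km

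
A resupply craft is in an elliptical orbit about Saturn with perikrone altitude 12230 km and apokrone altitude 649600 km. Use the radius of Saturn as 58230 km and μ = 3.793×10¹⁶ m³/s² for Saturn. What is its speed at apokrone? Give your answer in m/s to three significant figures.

r_p = 58230 + 12230 = 70460 km = 7.0460×10⁷ m.
r_a = 58230 + 649600 = 707830 km = 7.0783×10⁸ m.
Semi-major axis a = (r_p + r_a)/2 = 3.8914×10⁵ km = 3.891×10⁸ m.
Vis-viva: v² = μ(2/r − 1/a) = 3.793×10¹⁶ × (2.826×10⁻⁹ − 2.570×10⁻⁹) = 9.703×10⁶ m²/s².
v = 3115 m/s.

v ≈ 3110 m/s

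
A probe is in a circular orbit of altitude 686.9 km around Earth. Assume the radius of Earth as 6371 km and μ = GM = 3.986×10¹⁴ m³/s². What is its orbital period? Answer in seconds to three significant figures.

T ≈ 5900 seconds

r = 6371 + 686.9 = 7057.9 km = 7.0579×10⁶ m.
Kepler's third law: T = 2π√(r³/μ) = 2π√((7.058×10⁶)³ / 3.986×10¹⁴).
r³/μ = 8.820×10⁵ s², so T = 2π × 9.392×10² = 5.901×10³ s.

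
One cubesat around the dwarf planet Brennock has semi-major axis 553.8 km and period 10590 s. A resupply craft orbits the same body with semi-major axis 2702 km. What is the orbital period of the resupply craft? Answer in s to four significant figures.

T₂ ≈ 1.141×10⁵ s

Kepler's third law: T² ∝ a³, so T₂ = T₁ (a₂/a₁)^(3/2).
a₂/a₁ = 4.879, (a₂/a₁)^(3/2) = 10.78.
T₂ = 10590 × 10.78 = 1.141×10⁵ s.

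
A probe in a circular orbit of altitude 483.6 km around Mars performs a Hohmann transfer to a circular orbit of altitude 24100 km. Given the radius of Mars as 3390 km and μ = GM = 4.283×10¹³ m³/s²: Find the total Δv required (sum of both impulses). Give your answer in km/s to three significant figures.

Δv_total ≈ 1.71 km/s

r₁ = 3390 + 483.6 = 3873.6 km = 3.8736×10⁶ m.
r₂ = 3390 + 24100 = 27490 km = 2.7490×10⁷ m.
Transfer ellipse a_t = (r₁ + r₂)/2 = 1.568×10⁷ m.
At r₁: circular v_c1 = √(μ/r₁) = 3325 m/s; transfer-periapsis v_p = √[μ(2/r₁ − 1/a_t)] = 4403 m/s.
Δv₁ = v_p − v_c1 = 1077 m/s.
At r₂: circular v_c2 = √(μ/r₂) = 1248 m/s; transfer-apoapsis v_a = √[μ(2/r₂ − 1/a_t)] = 620.4 m/s.
Δv₂ = v_c2 − v_a = 627.8 m/s.
Total Δv = Δv₁ + Δv₂ = 1705 m/s = 1.705 km/s.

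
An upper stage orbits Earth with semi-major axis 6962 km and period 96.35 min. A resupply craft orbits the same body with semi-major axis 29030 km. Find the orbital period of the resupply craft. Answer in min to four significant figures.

T₂ ≈ 820.4 min

Kepler's third law: T² ∝ a³, so T₂ = T₁ (a₂/a₁)^(3/2).
a₂/a₁ = 4.170, (a₂/a₁)^(3/2) = 8.515.
T₂ = 96.35 × 8.515 = 820.4 min.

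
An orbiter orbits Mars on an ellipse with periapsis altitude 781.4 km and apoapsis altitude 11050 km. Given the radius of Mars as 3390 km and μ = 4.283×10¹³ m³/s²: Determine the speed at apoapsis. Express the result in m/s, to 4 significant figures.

r_p = 3390 + 781.4 = 4171.4 km = 4.1714×10⁶ m.
r_a = 3390 + 11050 = 14440 km = 1.4440×10⁷ m.
Semi-major axis a = (r_p + r_a)/2 = 9305.7 km = 9.306×10⁶ m.
Vis-viva: v² = μ(2/r − 1/a) = 4.283×10¹³ × (1.385×10⁻⁷ − 1.075×10⁻⁷) = 1.330×10⁶ m²/s².
v = 1153 m/s.

v ≈ 1153 m/s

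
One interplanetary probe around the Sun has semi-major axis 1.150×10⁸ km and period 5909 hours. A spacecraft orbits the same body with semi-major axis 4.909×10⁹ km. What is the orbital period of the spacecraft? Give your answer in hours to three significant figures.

T₂ ≈ 1.65×10⁶ hours

Kepler's third law: T² ∝ a³, so T₂ = T₁ (a₂/a₁)^(3/2).
a₂/a₁ = 42.69, (a₂/a₁)^(3/2) = 278.9.
T₂ = 5909 × 278.9 = 1.648×10⁶ hours.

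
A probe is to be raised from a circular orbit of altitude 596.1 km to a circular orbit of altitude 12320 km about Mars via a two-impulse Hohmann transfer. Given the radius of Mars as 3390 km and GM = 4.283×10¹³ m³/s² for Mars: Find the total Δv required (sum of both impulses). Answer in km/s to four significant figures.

Δv_total ≈ 1.463 km/s

r₁ = 3390 + 596.1 = 3986.1 km = 3.9861×10⁶ m.
r₂ = 3390 + 12320 = 15710 km = 1.5710×10⁷ m.
Transfer ellipse a_t = (r₁ + r₂)/2 = 9.848×10⁶ m.
At r₁: circular v_c1 = √(μ/r₁) = 3278 m/s; transfer-periapsis v_p = √[μ(2/r₁ − 1/a_t)] = 4140 m/s.
Δv₁ = v_p − v_c1 = 862.2 m/s.
At r₂: circular v_c2 = √(μ/r₂) = 1651 m/s; transfer-apoapsis v_a = √[μ(2/r₂ − 1/a_t)] = 1050 m/s.
Δv₂ = v_c2 − v_a = 600.7 m/s.
Total Δv = Δv₁ + Δv₂ = 1463 m/s = 1.463 km/s.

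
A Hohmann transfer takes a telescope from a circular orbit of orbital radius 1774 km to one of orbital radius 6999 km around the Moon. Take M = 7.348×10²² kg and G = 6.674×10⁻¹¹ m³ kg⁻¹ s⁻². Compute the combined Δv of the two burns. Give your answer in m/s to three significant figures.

Δv_total ≈ 742 m/s

μ = GM = 6.674×10⁻¹¹ × 7.348×10²² = 4.904×10¹² m³/s².
r₁ = 1774 km = 1.774×10⁶ m.
r₂ = 6999 km = 6.999×10⁶ m.
Transfer ellipse a_t = (r₁ + r₂)/2 = 4.386×10⁶ m.
At r₁: circular v_c1 = √(μ/r₁) = 1663 m/s; transfer-perilune v_p = √[μ(2/r₁ − 1/a_t)] = 2100 m/s.
Δv₁ = v_p − v_c1 = 437.5 m/s.
At r₂: circular v_c2 = √(μ/r₂) = 837.1 m/s; transfer-apolune v_a = √[μ(2/r₂ − 1/a_t)] = 532.3 m/s.
Δv₂ = v_c2 − v_a = 304.7 m/s.
Total Δv = Δv₁ + Δv₂ = 742.3 m/s.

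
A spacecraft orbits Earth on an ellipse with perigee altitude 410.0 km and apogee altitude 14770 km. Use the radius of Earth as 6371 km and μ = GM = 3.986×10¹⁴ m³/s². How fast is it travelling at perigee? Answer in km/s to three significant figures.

v ≈ 9.43 km/s

r_p = 6371 + 410.0 = 6781.0 km = 6.7810×10⁶ m.
r_a = 6371 + 14770 = 21141 km = 2.1141×10⁷ m.
Semi-major axis a = (r_p + r_a)/2 = 13961 km = 1.396×10⁷ m.
Vis-viva: v² = μ(2/r − 1/a) = 3.986×10¹⁴ × (2.949×10⁻⁷ − 7.163×10⁻⁸) = 8.901×10⁷ m²/s².
v = 9435 m/s = 9.435 km/s.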